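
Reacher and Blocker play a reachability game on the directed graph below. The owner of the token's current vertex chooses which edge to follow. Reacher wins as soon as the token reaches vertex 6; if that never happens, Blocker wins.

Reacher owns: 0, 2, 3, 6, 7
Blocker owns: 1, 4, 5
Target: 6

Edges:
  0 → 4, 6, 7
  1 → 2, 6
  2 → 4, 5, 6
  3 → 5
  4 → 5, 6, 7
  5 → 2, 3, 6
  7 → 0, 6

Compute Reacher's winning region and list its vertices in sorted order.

A0 = {6}
A1: add {0, 2, 7} — 0 (Reacher) has 0→6; 2 (Reacher) has 2→6; 7 (Reacher) has 7→6.
A2: add {1} — 1 (Blocker): all of {2, 6} already in.
A3 = A2; e.g. 3 (Reacher) has no edge into A2. Fixed point.
Reacher's winning region = {0, 1, 2, 6, 7}.

0, 1, 2, 6, 7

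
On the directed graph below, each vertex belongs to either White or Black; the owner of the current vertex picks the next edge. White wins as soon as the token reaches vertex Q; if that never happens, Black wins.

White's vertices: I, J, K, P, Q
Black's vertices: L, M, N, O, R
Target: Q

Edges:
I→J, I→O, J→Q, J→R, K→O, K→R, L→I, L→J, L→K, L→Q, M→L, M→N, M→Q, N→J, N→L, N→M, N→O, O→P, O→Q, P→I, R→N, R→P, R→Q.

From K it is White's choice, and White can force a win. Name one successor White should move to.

A0 = {Q}
A1: add {J} — J (White) has J→Q.
A2: add {I} — I (White) has I→J.
A3: add {P} — P (White) has P→I.
A4: add {O} — O (Black): all of {P, Q} already in.
A5: add {K} — K (White) has K→O.
A6: add {L} — L (Black): all of {I, J, K, Q} already in.
A7 = A6; e.g. M (Black) can still go to N. Fixed point.
From K, successor O is in the attractor (rank 4); the other successor R is not.

O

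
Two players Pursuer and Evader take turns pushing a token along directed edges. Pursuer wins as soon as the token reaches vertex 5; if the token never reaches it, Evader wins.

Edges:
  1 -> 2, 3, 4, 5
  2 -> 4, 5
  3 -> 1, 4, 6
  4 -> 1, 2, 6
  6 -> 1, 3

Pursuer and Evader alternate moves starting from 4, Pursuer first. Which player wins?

Track states (vertex, player-to-move).
A0 = {(5,Pursuer), (5,Evader)}
A1: add {(1,Pursuer), (2,Pursuer)}.
A2 = A1; e.g. (1,Evader) stays out. (4,Pursuer) never enters ⇒ Evader avoids the target.

Evader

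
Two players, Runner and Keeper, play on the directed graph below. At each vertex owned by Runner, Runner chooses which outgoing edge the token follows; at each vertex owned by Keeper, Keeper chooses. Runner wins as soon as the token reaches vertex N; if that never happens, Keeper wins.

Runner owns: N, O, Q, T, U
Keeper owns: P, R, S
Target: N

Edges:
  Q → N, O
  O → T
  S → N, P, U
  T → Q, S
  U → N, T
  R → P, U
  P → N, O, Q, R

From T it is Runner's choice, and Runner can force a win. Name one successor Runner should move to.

Q

A0 = {N}
A1: add {Q, U} — Q (Runner) has Q→N; U (Runner) has U→N.
A2: add {T} — T (Runner) has T→Q.
A3: add {O} — O (Runner) has O→T.
A4 = A3; e.g. P (Keeper) can still go to R. Fixed point.
From T, successor Q is in the attractor (rank 1); the other successor S is not.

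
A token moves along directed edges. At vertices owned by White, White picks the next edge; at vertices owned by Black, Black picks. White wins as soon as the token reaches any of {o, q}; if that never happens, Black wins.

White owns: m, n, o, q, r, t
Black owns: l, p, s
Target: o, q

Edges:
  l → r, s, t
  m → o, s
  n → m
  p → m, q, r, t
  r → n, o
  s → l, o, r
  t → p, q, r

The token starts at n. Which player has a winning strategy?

White

A0 = {o, q}
A1: add {m, r, t} — m (White) has m→o; r (White) has r→o; t (White) has t→q.
A2: add {n, p} — n (White) has n→m; p (Black): all of {m, q, r, t} already in.
A3 = A2; e.g. l (Black) can still go to s. Fixed point.
n ∈ A2, so White can force the target.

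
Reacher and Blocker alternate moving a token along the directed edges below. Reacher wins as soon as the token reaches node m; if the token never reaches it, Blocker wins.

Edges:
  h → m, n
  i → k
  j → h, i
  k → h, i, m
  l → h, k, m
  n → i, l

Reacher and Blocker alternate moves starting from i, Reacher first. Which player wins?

Track states (vertex, player-to-move).
A0 = {(m,Reacher), (m,Blocker)}
A1: add {(h,Reacher), (k,Reacher), (l,Reacher)}.
A2: add {(i,Blocker), (l,Blocker)}.
A3: add {(j,Reacher), (n,Reacher)}.
A4: add {(h,Blocker)}.
A5 = A4; e.g. (i,Reacher) stays out. (i,Reacher) never enters ⇒ Blocker avoids the target.

Blocker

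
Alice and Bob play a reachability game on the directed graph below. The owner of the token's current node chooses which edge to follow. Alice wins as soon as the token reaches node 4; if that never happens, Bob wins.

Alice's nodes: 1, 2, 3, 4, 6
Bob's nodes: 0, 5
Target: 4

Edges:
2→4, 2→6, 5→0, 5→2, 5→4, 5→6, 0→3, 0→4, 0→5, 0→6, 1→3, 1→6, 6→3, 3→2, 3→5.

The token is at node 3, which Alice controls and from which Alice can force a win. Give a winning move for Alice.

A0 = {4}
A1: add {2} — 2 (Alice) has 2→4.
A2: add {3} — 3 (Alice) has 3→2.
A3: add {1, 6} — 1 (Alice) has 1→3; 6 (Alice) has 6→3.
A4 = A3; e.g. 0 (Bob) can still go to 5. Fixed point.
From 3, successor 2 is in the attractor (rank 1); the other successor 5 is not.

2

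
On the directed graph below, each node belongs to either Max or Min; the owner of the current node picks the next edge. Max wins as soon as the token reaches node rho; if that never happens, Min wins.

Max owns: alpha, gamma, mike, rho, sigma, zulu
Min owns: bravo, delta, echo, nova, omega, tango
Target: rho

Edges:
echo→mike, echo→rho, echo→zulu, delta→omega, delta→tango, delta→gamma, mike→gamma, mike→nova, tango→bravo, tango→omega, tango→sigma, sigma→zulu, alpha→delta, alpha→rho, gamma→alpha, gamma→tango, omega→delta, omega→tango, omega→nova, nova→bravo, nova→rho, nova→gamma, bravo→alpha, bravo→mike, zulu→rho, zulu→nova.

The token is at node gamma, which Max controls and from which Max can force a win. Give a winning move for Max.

A0 = {rho}
A1: add {alpha, zulu} — alpha (Max) has alpha→rho; zulu (Max) has zulu→rho.
A2: add {gamma, sigma} — sigma (Max) has sigma→zulu; gamma (Max) has gamma→alpha.
A3: add {mike} — mike (Max) has mike→gamma.
A4: add {bravo, echo} — bravo (Min): all of {alpha, mike} already in; echo (Min): all of {mike, rho, zulu} already in.
A5: add {nova} — nova (Min): all of {bravo, rho, gamma} already in.
A6 = A5; e.g. omega (Min) can still go to delta. Fixed point.
From gamma, successor alpha is in the attractor (rank 1); the other successor tango is not.

alpha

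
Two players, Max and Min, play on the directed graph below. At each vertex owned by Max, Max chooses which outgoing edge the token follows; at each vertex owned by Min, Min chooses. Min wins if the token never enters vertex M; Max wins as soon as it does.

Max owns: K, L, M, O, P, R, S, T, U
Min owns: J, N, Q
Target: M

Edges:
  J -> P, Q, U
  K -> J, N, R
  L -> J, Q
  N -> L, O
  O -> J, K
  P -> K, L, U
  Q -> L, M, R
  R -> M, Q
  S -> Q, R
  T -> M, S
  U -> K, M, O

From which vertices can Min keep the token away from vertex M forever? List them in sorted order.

A0 = {M}
A1: add {R, T, U} — R (Max) has R→M; T (Max) has T→M; U (Max) has U→M.
A2: add {K, P, S} — K (Max) has K→R; P (Max) has P→U; S (Max) has S→R.
A3: add {O} — O (Max) has O→K.
A4 = A3; e.g. J (Min) can still go to Q. Fixed point.
Max's attractor = {K, M, O, P, R, S, T, U}; Min avoids the target exactly from the complement.

J, L, N, Q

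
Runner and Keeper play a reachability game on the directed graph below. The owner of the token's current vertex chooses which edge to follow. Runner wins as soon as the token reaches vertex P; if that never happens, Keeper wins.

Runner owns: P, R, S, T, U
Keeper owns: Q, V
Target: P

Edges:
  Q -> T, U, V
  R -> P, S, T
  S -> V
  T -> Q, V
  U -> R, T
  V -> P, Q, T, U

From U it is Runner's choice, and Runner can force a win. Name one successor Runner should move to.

A0 = {P}
A1: add {R} — R (Runner) has R→P.
A2: add {U} — U (Runner) has U→R.
A3 = A2; e.g. Q (Keeper) can still go to T. Fixed point.
From U, successor R is in the attractor (rank 1); the other successor T is not.

R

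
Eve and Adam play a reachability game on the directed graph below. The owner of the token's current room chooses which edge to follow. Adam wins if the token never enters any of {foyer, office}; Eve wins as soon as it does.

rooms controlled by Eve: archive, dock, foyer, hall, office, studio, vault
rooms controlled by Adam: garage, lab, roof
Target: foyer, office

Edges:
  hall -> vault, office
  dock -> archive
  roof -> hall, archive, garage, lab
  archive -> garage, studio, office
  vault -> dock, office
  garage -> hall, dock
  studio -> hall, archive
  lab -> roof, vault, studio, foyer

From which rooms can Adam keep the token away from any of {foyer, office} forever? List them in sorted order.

lab, roof

A0 = {foyer, office}
A1: add {archive, hall, vault} — hall (Eve) has hall→office; archive (Eve) has archive→office; vault (Eve) has vault→office.
A2: add {dock, studio} — dock (Eve) has dock→archive; studio (Eve) has studio→hall.
A3: add {garage} — garage (Adam): all of {hall, dock} already in.
A4 = A3; e.g. roof (Adam) can still go to lab. Fixed point.
Eve's attractor = {archive, dock, foyer, garage, hall, office, studio, vault}; Adam avoids the target exactly from the complement.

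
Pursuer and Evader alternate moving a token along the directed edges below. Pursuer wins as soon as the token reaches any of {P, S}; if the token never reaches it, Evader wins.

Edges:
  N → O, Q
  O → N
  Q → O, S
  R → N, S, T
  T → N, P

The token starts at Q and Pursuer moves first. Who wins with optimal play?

Pursuer

Track states (vertex, player-to-move).
A0 = {(P,Pursuer), (P,Evader), (S,Pursuer), (S,Evader)}
A1: add {(Q,Pursuer), (R,Pursuer), (T,Pursuer)}.
(Q,Pursuer) ∈ A1 ⇒ Pursuer forces the target.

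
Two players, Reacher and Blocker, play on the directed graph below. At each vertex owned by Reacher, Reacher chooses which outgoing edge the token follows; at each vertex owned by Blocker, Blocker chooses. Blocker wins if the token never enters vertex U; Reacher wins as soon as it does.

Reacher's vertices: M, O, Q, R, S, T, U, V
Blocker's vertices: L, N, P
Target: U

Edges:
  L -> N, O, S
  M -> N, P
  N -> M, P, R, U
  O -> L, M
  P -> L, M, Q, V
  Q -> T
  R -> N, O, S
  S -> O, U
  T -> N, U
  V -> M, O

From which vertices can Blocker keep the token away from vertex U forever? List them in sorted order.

A0 = {U}
A1: add {S, T} — S (Reacher) has S→U; T (Reacher) has T→U.
A2: add {Q, R} — Q (Reacher) has Q→T; R (Reacher) has R→S.
A3 = A2; e.g. L (Blocker) can still go to N. Fixed point.
Reacher's attractor = {Q, R, S, T, U}; Blocker avoids the target exactly from the complement.

L, M, N, O, P, V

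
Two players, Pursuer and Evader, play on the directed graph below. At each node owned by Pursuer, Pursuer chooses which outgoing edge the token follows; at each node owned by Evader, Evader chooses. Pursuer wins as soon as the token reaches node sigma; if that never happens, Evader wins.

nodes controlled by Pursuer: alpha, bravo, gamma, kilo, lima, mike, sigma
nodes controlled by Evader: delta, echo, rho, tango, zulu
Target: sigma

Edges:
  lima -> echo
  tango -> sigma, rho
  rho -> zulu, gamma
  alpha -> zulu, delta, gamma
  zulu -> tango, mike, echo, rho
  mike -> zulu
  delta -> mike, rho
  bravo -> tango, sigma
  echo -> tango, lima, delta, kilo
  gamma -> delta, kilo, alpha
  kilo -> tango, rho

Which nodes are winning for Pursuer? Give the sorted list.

A0 = {sigma}
A1: add {bravo} — bravo (Pursuer) has bravo→sigma.
A2 = A1; e.g. zulu (Evader) can still go to tango. Fixed point.
Pursuer's winning region = {bravo, sigma}.

bravo, sigma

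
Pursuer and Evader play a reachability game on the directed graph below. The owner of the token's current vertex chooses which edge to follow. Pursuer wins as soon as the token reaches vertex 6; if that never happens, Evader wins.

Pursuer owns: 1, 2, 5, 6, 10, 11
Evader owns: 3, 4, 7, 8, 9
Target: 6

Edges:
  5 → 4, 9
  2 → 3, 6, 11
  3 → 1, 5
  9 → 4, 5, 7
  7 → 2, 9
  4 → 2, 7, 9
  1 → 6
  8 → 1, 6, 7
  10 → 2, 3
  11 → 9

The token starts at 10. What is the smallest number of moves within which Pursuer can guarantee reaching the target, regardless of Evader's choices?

A0 = {6}
A1: add {1, 2} — 1 (Pursuer) has 1→6; 2 (Pursuer) has 2→6.
A2: add {10} — 10 (Pursuer) has 10→2.
A3 = A2; e.g. 3 (Evader) can still go to 5. Fixed point.
10 enters the attractor at level 2, so Pursuer can force the target in 2 moves from there.

2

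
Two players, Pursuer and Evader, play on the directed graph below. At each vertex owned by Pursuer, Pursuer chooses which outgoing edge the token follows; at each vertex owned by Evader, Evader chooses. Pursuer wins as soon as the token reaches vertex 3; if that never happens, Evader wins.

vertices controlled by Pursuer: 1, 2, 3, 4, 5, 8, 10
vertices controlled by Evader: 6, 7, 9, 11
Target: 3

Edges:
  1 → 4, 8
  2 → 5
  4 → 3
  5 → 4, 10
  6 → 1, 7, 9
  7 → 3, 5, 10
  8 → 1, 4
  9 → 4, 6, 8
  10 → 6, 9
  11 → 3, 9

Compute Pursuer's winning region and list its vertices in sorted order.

1, 2, 3, 4, 5, 8

A0 = {3}
A1: add {4} — 4 (Pursuer) has 4→3.
A2: add {1, 5, 8} — 1 (Pursuer) has 1→4; 5 (Pursuer) has 5→4; 8 (Pursuer) has 8→4.
A3: add {2} — 2 (Pursuer) has 2→5.
A4 = A3; e.g. 6 (Evader) can still go to 7. Fixed point.
Pursuer's winning region = {1, 2, 3, 4, 5, 8}.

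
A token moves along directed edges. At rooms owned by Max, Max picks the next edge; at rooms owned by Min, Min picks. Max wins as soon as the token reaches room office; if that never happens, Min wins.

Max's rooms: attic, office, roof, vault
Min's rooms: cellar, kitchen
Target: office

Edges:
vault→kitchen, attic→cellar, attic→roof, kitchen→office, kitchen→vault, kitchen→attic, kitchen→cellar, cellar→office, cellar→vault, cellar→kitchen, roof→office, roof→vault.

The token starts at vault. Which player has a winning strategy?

Min

A0 = {office}
A1: add {roof} — roof (Max) has roof→office.
A2: add {attic} — attic (Max) has attic→roof.
A3 = A2; e.g. vault (Max) has no edge into A2. Fixed point.
vault never enters the attractor, so Min can avoid the target forever.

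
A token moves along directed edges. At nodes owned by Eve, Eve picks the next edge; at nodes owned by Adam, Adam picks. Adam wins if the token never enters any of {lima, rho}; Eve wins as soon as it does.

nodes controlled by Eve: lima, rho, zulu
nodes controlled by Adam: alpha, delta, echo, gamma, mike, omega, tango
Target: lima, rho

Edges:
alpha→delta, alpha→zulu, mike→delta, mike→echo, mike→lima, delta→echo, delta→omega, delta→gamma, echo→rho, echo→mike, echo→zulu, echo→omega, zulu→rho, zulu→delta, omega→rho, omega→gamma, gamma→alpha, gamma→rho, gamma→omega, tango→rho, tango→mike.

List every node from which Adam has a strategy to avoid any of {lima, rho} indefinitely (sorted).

alpha, delta, echo, gamma, mike, omega, tango

A0 = {lima, rho}
A1: add {zulu} — zulu (Eve) has zulu→rho.
A2 = A1; e.g. alpha (Adam) can still go to delta. Fixed point.
Eve's attractor = {lima, rho, zulu}; Adam avoids the target exactly from the complement.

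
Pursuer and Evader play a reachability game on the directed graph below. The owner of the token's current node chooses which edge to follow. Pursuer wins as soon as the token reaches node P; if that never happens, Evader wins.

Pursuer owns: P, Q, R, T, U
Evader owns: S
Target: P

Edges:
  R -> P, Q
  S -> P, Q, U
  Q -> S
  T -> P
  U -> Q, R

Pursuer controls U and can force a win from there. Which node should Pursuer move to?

R

A0 = {P}
A1: add {R, T} — R (Pursuer) has R→P; T (Pursuer) has T→P.
A2: add {U} — U (Pursuer) has U→R.
A3 = A2; e.g. Q (Pursuer) has no edge into A2. Fixed point.
From U, successor R is in the attractor (rank 1); the other successor Q is not.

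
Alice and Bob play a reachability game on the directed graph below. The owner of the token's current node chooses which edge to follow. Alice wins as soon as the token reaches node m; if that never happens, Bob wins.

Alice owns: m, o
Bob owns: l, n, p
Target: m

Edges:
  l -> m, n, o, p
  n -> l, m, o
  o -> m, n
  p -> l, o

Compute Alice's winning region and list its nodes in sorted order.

m, o

A0 = {m}
A1: add {o} — o (Alice) has o→m.
A2 = A1; e.g. l (Bob) can still go to n. Fixed point.
Alice's winning region = {m, o}.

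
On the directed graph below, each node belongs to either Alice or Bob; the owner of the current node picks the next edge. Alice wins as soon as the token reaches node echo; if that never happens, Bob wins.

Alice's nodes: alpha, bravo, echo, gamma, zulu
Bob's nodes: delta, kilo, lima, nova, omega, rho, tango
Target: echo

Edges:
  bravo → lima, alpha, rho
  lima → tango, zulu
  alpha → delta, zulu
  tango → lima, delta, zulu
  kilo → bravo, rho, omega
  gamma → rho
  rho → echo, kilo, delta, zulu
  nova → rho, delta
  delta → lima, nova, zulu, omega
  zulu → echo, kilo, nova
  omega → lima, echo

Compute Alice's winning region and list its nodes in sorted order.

A0 = {echo}
A1: add {zulu} — zulu (Alice) has zulu→echo.
A2: add {alpha} — alpha (Alice) has alpha→zulu.
A3: add {bravo} — bravo (Alice) has bravo→alpha.
A4 = A3; e.g. lima (Bob) can still go to tango. Fixed point.
Alice's winning region = {alpha, bravo, echo, zulu}.

alpha, bravo, echo, zulu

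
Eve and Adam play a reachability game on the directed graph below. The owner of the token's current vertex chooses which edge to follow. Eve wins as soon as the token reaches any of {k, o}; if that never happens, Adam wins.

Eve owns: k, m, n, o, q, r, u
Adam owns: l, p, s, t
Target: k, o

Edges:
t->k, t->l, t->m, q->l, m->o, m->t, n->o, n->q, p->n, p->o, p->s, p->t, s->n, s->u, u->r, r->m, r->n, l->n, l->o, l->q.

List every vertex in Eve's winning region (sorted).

k, m, n, o, r, s, u

A0 = {k, o}
A1: add {m, n} — m (Eve) has m→o; n (Eve) has n→o.
A2: add {r} — r (Eve) has r→m.
A3: add {u} — u (Eve) has u→r.
A4: add {s} — s (Adam): all of {n, u} already in.
A5 = A4; e.g. l (Adam) can still go to q. Fixed point.
Eve's winning region = {k, m, n, o, r, s, u}.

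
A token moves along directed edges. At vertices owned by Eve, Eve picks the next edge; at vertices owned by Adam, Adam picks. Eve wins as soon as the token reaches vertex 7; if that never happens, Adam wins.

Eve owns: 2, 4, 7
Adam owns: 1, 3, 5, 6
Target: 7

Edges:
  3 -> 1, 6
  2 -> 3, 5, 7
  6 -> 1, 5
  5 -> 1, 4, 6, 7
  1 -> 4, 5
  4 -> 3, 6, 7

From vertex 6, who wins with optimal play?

Adam

A0 = {7}
A1: add {2, 4} — 2 (Eve) has 2→7; 4 (Eve) has 4→7.
A2 = A1; e.g. 1 (Adam) can still go to 5. Fixed point.
6 never enters the attractor, so Adam can avoid the target forever.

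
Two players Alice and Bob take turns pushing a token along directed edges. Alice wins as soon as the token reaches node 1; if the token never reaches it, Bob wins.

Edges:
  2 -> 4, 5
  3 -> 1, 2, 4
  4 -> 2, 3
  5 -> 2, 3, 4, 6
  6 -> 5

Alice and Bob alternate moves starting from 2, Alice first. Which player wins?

Bob

Track states (vertex, player-to-move).
A0 = {(1,Alice), (1,Bob)}
A1: add {(3,Alice)}.
A2 = A1; e.g. (2,Alice) stays out. (2,Alice) never enters ⇒ Bob avoids the target.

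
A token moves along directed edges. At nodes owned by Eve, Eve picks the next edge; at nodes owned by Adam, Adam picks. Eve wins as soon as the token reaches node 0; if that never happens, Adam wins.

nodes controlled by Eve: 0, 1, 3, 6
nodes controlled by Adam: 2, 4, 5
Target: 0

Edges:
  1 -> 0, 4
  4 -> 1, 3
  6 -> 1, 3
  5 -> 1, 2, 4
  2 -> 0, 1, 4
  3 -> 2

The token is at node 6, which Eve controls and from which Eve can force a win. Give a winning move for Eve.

1

A0 = {0}
A1: add {1} — 1 (Eve) has 1→0.
A2: add {6} — 6 (Eve) has 6→1.
A3 = A2; e.g. 2 (Adam) can still go to 4. Fixed point.
From 6, successor 1 is in the attractor (rank 1); the other successor 3 is not.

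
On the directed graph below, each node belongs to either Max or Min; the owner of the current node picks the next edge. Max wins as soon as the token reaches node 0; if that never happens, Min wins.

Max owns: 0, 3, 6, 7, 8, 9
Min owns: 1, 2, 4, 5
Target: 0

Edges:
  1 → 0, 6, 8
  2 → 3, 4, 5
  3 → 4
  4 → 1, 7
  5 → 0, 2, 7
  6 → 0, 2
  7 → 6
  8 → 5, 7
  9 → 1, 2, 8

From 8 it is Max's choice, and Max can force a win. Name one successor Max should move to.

7

A0 = {0}
A1: add {6} — 6 (Max) has 6→0.
A2: add {7} — 7 (Max) has 7→6.
A3: add {8} — 8 (Max) has 8→7.
A4: add {1, 9} — 1 (Min): all of {0, 6, 8} already in; 9 (Max) has 9→8.
A5: add {4} — 4 (Min): all of {1, 7} already in.
A6: add {3} — 3 (Max) has 3→4.
A7 = A6; e.g. 2 (Min) can still go to 5. Fixed point.
From 8, successor 7 is in the attractor (rank 2); the other successor 5 is not.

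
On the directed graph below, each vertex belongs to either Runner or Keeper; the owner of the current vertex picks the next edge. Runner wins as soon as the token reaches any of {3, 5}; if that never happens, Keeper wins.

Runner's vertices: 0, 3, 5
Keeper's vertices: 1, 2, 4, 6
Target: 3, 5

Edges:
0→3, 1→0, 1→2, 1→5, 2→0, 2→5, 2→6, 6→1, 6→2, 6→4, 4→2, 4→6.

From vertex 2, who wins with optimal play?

A0 = {3, 5}
A1: add {0} — 0 (Runner) has 0→3.
A2 = A1; e.g. 1 (Keeper) can still go to 2. Fixed point.
2 never enters the attractor, so Keeper can avoid the target forever.

Keeper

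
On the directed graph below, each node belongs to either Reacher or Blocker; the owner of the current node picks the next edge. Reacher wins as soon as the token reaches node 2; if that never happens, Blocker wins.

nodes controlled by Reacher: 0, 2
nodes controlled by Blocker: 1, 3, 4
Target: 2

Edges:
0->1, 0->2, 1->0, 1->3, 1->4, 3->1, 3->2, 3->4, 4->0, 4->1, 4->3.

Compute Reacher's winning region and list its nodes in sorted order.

0, 2

A0 = {2}
A1: add {0} — 0 (Reacher) has 0→2.
A2 = A1; e.g. 1 (Blocker) can still go to 3. Fixed point.
Reacher's winning region = {0, 2}.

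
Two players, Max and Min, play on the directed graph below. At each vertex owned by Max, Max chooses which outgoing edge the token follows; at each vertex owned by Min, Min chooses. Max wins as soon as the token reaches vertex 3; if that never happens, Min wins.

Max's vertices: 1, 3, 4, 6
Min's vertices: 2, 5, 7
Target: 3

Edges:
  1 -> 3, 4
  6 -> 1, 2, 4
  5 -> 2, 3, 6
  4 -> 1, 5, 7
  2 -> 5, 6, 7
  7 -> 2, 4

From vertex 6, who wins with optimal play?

A0 = {3}
A1: add {1} — 1 (Max) has 1→3.
A2: add {4, 6} — 4 (Max) has 4→1; 6 (Max) has 6→1.
A3 = A2; e.g. 2 (Min) can still go to 5. Fixed point.
6 ∈ A2, so Max can force the target.

Max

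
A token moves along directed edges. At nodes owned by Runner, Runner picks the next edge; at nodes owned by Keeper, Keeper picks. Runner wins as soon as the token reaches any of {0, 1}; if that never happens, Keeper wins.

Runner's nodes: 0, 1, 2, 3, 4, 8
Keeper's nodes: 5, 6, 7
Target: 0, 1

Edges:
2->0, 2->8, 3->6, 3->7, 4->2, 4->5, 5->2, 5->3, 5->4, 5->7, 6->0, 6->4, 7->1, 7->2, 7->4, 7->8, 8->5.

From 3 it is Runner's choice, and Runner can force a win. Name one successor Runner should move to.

6

A0 = {0, 1}
A1: add {2} — 2 (Runner) has 2→0.
A2: add {4} — 4 (Runner) has 4→2.
A3: add {6} — 6 (Keeper): all of {0, 4} already in.
A4: add {3} — 3 (Runner) has 3→6.
A5 = A4; e.g. 5 (Keeper) can still go to 7. Fixed point.
From 3, successor 6 is in the attractor (rank 3); the other successor 7 is not.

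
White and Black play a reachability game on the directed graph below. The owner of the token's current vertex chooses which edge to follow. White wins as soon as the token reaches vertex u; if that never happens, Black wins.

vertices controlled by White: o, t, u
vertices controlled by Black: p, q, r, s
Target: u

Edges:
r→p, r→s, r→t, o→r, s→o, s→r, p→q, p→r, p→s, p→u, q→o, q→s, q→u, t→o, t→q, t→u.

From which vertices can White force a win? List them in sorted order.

A0 = {u}
A1: add {t} — t (White) has t→u.
A2 = A1; e.g. o (White) has no edge into A1. Fixed point.
White's winning region = {t, u}.

t, u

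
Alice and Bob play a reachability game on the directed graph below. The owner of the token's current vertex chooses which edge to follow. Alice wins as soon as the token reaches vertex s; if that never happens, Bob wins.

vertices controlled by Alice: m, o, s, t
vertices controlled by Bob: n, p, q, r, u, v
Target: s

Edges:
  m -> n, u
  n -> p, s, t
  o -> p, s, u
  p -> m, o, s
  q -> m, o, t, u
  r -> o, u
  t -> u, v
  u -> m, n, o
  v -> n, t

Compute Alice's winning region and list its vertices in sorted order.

A0 = {s}
A1: add {o} — o (Alice) has o→s.
A2 = A1; e.g. m (Alice) has no edge into A1. Fixed point.
Alice's winning region = {o, s}.

o, s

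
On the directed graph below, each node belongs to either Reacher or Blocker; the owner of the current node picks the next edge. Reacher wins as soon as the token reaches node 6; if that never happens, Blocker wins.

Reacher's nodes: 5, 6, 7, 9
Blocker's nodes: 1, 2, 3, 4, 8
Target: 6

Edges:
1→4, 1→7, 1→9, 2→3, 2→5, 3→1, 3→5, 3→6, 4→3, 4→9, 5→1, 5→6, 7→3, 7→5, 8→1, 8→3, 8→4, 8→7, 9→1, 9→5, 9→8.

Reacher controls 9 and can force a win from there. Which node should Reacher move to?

5

A0 = {6}
A1: add {5} — 5 (Reacher) has 5→6.
A2: add {7, 9} — 7 (Reacher) has 7→5; 9 (Reacher) has 9→5.
A3 = A2; e.g. 1 (Blocker) can still go to 4. Fixed point.
From 9, successor 5 is in the attractor (rank 1); the other successors 1, 8 are not.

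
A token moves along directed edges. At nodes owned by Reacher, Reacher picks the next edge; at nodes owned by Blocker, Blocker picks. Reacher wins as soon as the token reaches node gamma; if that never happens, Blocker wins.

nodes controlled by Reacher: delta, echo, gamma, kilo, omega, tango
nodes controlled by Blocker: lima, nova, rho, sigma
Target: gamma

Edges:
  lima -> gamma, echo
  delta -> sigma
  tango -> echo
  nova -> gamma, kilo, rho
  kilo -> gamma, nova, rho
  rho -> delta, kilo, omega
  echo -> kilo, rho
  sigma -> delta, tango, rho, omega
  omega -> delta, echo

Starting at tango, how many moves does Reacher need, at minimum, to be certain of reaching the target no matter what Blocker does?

3

A0 = {gamma}
A1: add {kilo} — kilo (Reacher) has kilo→gamma.
A2: add {echo} — echo (Reacher) has echo→kilo.
A3: add {lima, omega, tango} — lima (Blocker): all of {gamma, echo} already in; tango (Reacher) has tango→echo; omega (Reacher) has omega→echo.
A4 = A3; e.g. delta (Reacher) has no edge into A3. Fixed point.
tango enters the attractor at level 3, so Reacher can force the target in 3 moves from there.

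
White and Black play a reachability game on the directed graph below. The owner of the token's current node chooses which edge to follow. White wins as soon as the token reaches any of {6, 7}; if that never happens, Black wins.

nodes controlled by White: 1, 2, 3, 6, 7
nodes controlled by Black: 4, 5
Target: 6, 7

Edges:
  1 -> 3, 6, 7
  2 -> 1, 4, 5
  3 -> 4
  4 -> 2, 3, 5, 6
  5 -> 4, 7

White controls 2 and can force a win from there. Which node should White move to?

A0 = {6, 7}
A1: add {1} — 1 (White) has 1→6.
A2: add {2} — 2 (White) has 2→1.
A3 = A2; e.g. 3 (White) has no edge into A2. Fixed point.
From 2, successor 1 is in the attractor (rank 1); the other successors 4, 5 are not.

1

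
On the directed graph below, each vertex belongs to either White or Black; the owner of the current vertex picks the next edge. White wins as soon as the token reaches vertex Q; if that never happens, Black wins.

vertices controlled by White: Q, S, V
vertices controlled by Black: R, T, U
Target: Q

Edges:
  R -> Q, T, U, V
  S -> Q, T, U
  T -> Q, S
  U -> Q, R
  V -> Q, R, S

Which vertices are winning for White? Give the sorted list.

A0 = {Q}
A1: add {S, V} — S (White) has S→Q; V (White) has V→Q.
A2: add {T} — T (Black): all of {Q, S} already in.
A3 = A2; e.g. R (Black) can still go to U. Fixed point.
White's winning region = {Q, S, T, V}.

Q, S, T, V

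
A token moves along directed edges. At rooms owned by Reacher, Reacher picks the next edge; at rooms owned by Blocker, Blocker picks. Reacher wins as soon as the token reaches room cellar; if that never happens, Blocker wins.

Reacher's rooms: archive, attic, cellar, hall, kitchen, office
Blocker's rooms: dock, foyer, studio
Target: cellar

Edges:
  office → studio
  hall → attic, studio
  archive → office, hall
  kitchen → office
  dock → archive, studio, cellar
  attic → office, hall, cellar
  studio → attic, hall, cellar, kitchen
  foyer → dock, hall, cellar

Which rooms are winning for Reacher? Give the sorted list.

archive, attic, cellar, hall

A0 = {cellar}
A1: add {attic} — attic (Reacher) has attic→cellar.
A2: add {hall} — hall (Reacher) has hall→attic.
A3: add {archive} — archive (Reacher) has archive→hall.
A4 = A3; e.g. office (Reacher) has no edge into A3. Fixed point.
Reacher's winning region = {archive, attic, cellar, hall}.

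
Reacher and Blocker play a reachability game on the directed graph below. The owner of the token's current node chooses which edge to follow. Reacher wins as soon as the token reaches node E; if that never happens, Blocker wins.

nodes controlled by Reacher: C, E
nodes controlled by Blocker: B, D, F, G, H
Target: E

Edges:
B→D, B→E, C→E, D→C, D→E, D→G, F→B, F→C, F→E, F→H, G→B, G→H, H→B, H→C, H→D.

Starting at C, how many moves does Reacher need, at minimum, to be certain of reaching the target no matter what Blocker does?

1

A0 = {E}
A1: add {C} — C (Reacher) has C→E.
A2 = A1; e.g. B (Blocker) can still go to D. Fixed point.
C enters the attractor at level 1, so Reacher can force the target in 1 move from there.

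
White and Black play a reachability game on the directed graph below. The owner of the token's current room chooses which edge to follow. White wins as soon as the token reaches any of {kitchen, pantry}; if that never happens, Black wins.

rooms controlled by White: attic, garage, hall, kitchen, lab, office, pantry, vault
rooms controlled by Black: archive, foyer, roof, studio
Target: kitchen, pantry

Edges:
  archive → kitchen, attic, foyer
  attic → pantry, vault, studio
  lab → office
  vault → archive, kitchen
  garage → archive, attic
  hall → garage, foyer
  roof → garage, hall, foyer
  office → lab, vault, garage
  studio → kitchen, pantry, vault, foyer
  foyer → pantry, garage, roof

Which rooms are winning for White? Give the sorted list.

A0 = {kitchen, pantry}
A1: add {attic, vault} — attic (White) has attic→pantry; vault (White) has vault→kitchen.
A2: add {garage, office} — garage (White) has garage→attic; office (White) has office→vault.
A3: add {hall, lab} — lab (White) has lab→office; hall (White) has hall→garage.
A4 = A3; e.g. archive (Black) can still go to foyer. Fixed point.
White's winning region = {attic, garage, hall, kitchen, lab, office, pantry, vault}.

attic, garage, hall, kitchen, lab, office, pantry, vault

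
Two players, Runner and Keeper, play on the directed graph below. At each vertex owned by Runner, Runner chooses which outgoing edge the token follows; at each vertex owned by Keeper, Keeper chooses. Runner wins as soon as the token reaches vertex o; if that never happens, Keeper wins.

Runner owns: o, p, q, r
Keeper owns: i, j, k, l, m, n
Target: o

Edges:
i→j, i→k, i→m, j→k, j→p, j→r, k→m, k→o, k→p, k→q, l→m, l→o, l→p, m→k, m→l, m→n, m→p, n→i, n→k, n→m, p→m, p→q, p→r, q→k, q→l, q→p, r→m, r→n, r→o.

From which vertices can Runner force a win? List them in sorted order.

A0 = {o}
A1: add {r} — r (Runner) has r→o.
A2: add {p} — p (Runner) has p→r.
A3: add {q} — q (Runner) has q→p.
A4 = A3; e.g. i (Keeper) can still go to j. Fixed point.
Runner's winning region = {o, p, q, r}.

o, p, q, r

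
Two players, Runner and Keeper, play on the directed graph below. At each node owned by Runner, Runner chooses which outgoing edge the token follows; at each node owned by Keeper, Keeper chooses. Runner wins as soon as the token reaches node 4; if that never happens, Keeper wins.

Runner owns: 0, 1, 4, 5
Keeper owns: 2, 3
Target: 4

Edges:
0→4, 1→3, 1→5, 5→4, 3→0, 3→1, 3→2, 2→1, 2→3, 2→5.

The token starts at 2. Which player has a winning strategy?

A0 = {4}
A1: add {0, 5} — 0 (Runner) has 0→4; 5 (Runner) has 5→4.
A2: add {1} — 1 (Runner) has 1→5.
A3 = A2; e.g. 2 (Keeper) can still go to 3. Fixed point.
2 never enters the attractor, so Keeper can avoid the target forever.

Keeper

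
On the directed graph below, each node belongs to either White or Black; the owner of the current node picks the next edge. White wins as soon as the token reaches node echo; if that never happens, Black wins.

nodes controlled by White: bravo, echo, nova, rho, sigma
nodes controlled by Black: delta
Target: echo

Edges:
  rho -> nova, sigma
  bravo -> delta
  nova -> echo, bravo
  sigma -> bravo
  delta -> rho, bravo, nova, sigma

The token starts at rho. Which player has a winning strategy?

A0 = {echo}
A1: add {nova} — nova (White) has nova→echo.
A2: add {rho} — rho (White) has rho→nova.
A3 = A2; e.g. bravo (White) has no edge into A2. Fixed point.
rho ∈ A2, so White can force the target.

White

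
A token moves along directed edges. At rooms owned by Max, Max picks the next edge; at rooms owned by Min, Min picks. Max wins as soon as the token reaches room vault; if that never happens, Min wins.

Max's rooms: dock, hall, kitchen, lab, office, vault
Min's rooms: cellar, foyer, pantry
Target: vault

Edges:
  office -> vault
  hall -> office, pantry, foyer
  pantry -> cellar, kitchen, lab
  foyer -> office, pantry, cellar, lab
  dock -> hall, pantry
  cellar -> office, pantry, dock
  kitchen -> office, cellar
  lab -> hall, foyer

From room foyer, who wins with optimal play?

Min

A0 = {vault}
A1: add {office} — office (Max) has office→vault.
A2: add {hall, kitchen} — hall (Max) has hall→office; kitchen (Max) has kitchen→office.
A3: add {dock, lab} — dock (Max) has dock→hall; lab (Max) has lab→hall.
A4 = A3; e.g. pantry (Min) can still go to cellar. Fixed point.
foyer never enters the attractor, so Min can avoid the target forever.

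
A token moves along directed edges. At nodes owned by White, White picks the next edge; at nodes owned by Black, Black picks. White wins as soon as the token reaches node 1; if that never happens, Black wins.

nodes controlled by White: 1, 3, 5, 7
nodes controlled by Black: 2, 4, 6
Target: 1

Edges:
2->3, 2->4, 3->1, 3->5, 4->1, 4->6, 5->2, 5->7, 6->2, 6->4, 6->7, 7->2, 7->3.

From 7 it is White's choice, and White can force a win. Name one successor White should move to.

A0 = {1}
A1: add {3} — 3 (White) has 3→1.
A2: add {7} — 7 (White) has 7→3.
A3: add {5} — 5 (White) has 5→7.
A4 = A3; e.g. 2 (Black) can still go to 4. Fixed point.
From 7, successor 3 is in the attractor (rank 1); the other successor 2 is not.

3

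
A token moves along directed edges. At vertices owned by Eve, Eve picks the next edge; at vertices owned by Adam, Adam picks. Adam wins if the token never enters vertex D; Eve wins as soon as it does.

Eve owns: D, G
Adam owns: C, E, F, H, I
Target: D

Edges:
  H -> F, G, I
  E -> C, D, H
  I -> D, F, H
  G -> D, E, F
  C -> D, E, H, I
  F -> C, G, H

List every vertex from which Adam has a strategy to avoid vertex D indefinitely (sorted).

A0 = {D}
A1: add {G} — G (Eve) has G→D.
A2 = A1; e.g. C (Adam) can still go to E. Fixed point.
Eve's attractor = {D, G}; Adam avoids the target exactly from the complement.

C, E, F, H, I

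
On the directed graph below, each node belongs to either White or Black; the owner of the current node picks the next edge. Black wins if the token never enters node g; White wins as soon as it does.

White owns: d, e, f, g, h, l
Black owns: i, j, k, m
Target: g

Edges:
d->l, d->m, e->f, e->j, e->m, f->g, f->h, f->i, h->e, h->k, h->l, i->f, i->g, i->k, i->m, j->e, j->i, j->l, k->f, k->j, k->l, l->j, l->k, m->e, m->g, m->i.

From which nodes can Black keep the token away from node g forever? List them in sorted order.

d, i, j, k, l, m

A0 = {g}
A1: add {f} — f (White) has f→g.
A2: add {e} — e (White) has e→f.
A3: add {h} — h (White) has h→e.
A4 = A3; e.g. d (White) has no edge into A3. Fixed point.
White's attractor = {e, f, g, h}; Black avoids the target exactly from the complement.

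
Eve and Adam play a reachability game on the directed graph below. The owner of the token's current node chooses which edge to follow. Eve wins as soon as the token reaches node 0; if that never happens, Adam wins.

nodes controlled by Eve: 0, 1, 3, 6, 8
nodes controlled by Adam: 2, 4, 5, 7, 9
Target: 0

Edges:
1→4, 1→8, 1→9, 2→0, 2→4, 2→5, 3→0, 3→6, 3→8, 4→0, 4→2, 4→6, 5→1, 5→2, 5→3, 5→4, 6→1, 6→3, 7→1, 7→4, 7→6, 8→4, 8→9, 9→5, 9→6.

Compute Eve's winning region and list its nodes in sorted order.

A0 = {0}
A1: add {3} — 3 (Eve) has 3→0.
A2: add {6} — 6 (Eve) has 6→3.
A3 = A2; e.g. 1 (Eve) has no edge into A2. Fixed point.
Eve's winning region = {0, 3, 6}.

0, 3, 6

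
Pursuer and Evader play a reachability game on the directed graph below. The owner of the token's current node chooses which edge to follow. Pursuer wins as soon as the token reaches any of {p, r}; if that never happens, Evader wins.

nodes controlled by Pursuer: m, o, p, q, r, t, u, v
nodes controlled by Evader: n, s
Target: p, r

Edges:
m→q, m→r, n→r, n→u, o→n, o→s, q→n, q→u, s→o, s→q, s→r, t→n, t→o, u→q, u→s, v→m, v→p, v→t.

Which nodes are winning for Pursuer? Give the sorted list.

m, p, r, v

A0 = {p, r}
A1: add {m, v} — m (Pursuer) has m→r; v (Pursuer) has v→p.
A2 = A1; e.g. n (Evader) can still go to u. Fixed point.
Pursuer's winning region = {m, p, r, v}.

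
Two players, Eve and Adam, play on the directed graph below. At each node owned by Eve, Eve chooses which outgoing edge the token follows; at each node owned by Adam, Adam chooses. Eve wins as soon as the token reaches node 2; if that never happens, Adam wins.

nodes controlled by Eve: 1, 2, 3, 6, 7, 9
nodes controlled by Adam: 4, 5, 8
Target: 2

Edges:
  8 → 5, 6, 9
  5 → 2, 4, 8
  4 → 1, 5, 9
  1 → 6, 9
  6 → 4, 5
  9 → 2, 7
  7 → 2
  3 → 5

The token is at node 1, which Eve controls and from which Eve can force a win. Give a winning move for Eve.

A0 = {2}
A1: add {7, 9} — 7 (Eve) has 7→2; 9 (Eve) has 9→2.
A2: add {1} — 1 (Eve) has 1→9.
A3 = A2; e.g. 3 (Eve) has no edge into A2. Fixed point.
From 1, successor 9 is in the attractor (rank 1); the other successor 6 is not.

9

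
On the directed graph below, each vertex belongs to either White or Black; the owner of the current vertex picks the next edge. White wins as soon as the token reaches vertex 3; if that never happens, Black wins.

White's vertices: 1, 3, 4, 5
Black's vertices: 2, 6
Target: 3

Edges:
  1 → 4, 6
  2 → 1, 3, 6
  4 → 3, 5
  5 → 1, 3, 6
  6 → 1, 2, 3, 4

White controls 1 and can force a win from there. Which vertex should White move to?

A0 = {3}
A1: add {4, 5} — 4 (White) has 4→3; 5 (White) has 5→3.
A2: add {1} — 1 (White) has 1→4.
A3 = A2; e.g. 2 (Black) can still go to 6. Fixed point.
From 1, successor 4 is in the attractor (rank 1); the other successor 6 is not.

4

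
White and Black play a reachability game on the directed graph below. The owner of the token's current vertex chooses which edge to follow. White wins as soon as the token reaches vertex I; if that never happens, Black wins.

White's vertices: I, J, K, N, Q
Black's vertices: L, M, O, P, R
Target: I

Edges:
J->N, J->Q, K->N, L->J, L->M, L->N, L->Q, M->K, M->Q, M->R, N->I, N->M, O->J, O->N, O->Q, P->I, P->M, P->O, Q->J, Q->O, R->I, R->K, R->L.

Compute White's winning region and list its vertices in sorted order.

I, J, K, N, O, Q

A0 = {I}
A1: add {N} — N (White) has N→I.
A2: add {J, K} — J (White) has J→N; K (White) has K→N.
A3: add {Q} — Q (White) has Q→J.
A4: add {O} — O (Black): all of {J, N, Q} already in.
A5 = A4; e.g. L (Black) can still go to M. Fixed point.
White's winning region = {I, J, K, N, O, Q}.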